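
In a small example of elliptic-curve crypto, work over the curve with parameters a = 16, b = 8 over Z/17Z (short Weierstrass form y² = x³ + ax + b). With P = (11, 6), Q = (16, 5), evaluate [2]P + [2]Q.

First 2P:
Repeated addition: build up to 2P.
2P: tangent at (11, 6): λ = (3·11² + 16)/(2·6) ≡ 5/12. 12⁻¹ ≡ 10 (mod 17), so λ ≡ 5·10 ≡ 16.
  x = λ² - 11 - 11 = 256 - 22 ≡ 13; y = λ·(11 - 13) - 6 ≡ 13. → (13, 13)
2P = (13, 13).
Next 2Q:
Repeated addition: build up to 2Q.
2Q: tangent at (16, 5): λ = (3·16² + 16)/(2·5) ≡ 2/10. 10⁻¹ ≡ 12 (mod 17) since 10·12 = 120 ≡ 1, so λ ≡ 2·12 ≡ 7.
  x = λ² - 16 - 16 = 49 - 32 ≡ 0; y = λ·(16 - 0) - 5 ≡ 5. → (0, 5)
2Q = (0, 5).
Finally 2P + 2Q:
(13, 13) + (0, 5). λ = (5 - 13)/(0 - 13) ≡ 9/4 mod 17. 4⁻¹ ≡ 13 (mod 17), so λ ≡ 15.
  x = λ² - 13 - 0 = 225 - 13 ≡ 8; y = λ·(13 - 8) - 13 ≡ 11. → (8, 11)

(8, 11)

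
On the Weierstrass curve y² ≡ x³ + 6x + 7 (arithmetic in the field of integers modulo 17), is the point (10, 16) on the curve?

y² = 16² ≡ 1; x³ + 6x + 7 = 1067 ≡ 13 (mod 17). 1 ≠ 13.

no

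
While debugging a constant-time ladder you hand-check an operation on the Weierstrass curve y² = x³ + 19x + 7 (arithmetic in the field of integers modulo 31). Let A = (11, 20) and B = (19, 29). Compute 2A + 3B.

First 2A:
Repeated addition: build up to 2A.
2A: tangent at (11, 20): λ = (3·11² + 19)/(2·20) ≡ 10/9. 9⁻¹ ≡ 7 (mod 31), so λ ≡ 10·7 ≡ 8.
  x = λ² - 11 - 11 = 64 - 22 ≡ 11; y = λ·(11 - 11) - 20 ≡ 11. → (11, 11)
2A = (11, 11).
Next 3B:
Repeated addition: build up to 3B.
2B: tangent at (19, 29): λ = (3·19² + 19)/(2·29) ≡ 17/27. 27⁻¹ ≡ 23 (mod 31), so λ ≡ 17·23 ≡ 19.
  x = λ² - 19 - 19 = 361 - 38 ≡ 13; y = λ·(19 - 13) - 29 ≡ 23. → (13, 23)
3B: (13, 23) + (19, 29). λ = (29 - 23)/(19 - 13) ≡ 6/6 mod 31. 6⁻¹ ≡ 26 (mod 31), so λ ≡ 1.
  x = λ² - 13 - 19 = 1 - 32 ≡ 0; y = λ·(13 - 0) - 23 ≡ 21. → (0, 21)
3B = (0, 21).
Finally 2A + 3B:
(11, 11) + (0, 21). λ = (21 - 11)/(0 - 11) ≡ 10/20 mod 31. 20⁻¹ ≡ 14 (mod 31), so λ ≡ 16.
  x = λ² - 11 - 0 = 256 - 11 ≡ 28; y = λ·(11 - 28) - 11 ≡ 27. → (28, 27)

(28, 27)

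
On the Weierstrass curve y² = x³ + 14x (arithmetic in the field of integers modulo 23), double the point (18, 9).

(3, 0)

tangent at (18, 9): λ = (3·18² + 14)/(2·9) ≡ 20/18. 18⁻¹ ≡ 9 (mod 23), so λ ≡ 20·9 ≡ 19.
  x = λ² - 18 - 18 = 361 - 36 ≡ 3; y = λ·(18 - 3) - 9 ≡ 0. → (3, 0)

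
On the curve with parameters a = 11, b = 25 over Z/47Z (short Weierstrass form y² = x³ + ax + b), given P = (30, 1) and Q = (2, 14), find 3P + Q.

First 3P:
Repeated addition: build up to 3P.
2P: tangent at (30, 1): λ = (3·30² + 11)/(2·1) ≡ 32/2. 2⁻¹ ≡ 24 (mod 47) since 2·24 = 48 ≡ 1, so λ ≡ 32·24 ≡ 16.
  x = λ² - 30 - 30 = 256 - 60 ≡ 8; y = λ·(30 - 8) - 1 ≡ 22. → (8, 22)
3P: (8, 22) + (30, 1). λ = (1 - 22)/(30 - 8) ≡ 26/22 mod 47. 22⁻¹ ≡ 15 (mod 47) since 22·15 = 330 ≡ 1, so λ ≡ 14.
  x = λ² - 8 - 30 = 196 - 38 ≡ 17; y = λ·(8 - 17) - 22 ≡ 40. → (17, 40)
3P = (17, 40).
Finally 3P + Q:
(17, 40) + (2, 14). λ = (14 - 40)/(2 - 17) ≡ 21/32 mod 47. 32⁻¹ ≡ 25 (mod 47), so λ ≡ 8.
  x = λ² - 17 - 2 = 64 - 19 ≡ 45; y = λ·(17 - 45) - 40 ≡ 18. → (45, 18)

(45, 18)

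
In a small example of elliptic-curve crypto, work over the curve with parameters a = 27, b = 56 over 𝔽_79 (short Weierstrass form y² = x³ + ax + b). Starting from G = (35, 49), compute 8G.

(21, 76)

Double-and-add on 8 = (1000)₂. Start with G = (35, 49) for the leading 1-bit.
double: tangent at (35, 49): λ = (3·35² + 27)/(2·49) ≡ 68/19. 19⁻¹ ≡ 25 (mod 79), so λ ≡ 68·25 ≡ 41.
  x = λ² - 35 - 35 = 1681 - 70 ≡ 31; y = λ·(35 - 31) - 49 ≡ 36. → (31, 36)
double: tangent at (31, 36): λ = (3·31² + 27)/(2·36) ≡ 66/72. 72⁻¹ ≡ 45 (mod 79), so λ ≡ 66·45 ≡ 47.
  x = λ² - 31 - 31 = 2209 - 62 ≡ 14; y = λ·(31 - 14) - 36 ≡ 52. → (14, 52)
double: tangent at (14, 52): λ = (3·14² + 27)/(2·52) ≡ 62/25. 25⁻¹ ≡ 19 (mod 79), so λ ≡ 62·19 ≡ 72.
  x = λ² - 14 - 14 = 5184 - 28 ≡ 21; y = λ·(14 - 21) - 52 ≡ 76. → (21, 76)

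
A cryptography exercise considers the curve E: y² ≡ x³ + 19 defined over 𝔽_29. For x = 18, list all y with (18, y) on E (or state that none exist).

14, 15

x³ + 0x + 19 = 5851 ≡ 22 (mod 29).
Square roots of 22 mod 29: 14 and 15 (since 14² = 196 ≡ 22).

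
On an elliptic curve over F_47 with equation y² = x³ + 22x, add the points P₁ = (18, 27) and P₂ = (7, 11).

(18, 27) + (7, 11). λ = (11 - 27)/(7 - 18) ≡ 31/36 mod 47. 36⁻¹ ≡ 17 (mod 47), so λ ≡ 10.
  x = λ² - 18 - 7 = 100 - 25 ≡ 28; y = λ·(18 - 28) - 27 ≡ 14. → (28, 14)

(28, 14)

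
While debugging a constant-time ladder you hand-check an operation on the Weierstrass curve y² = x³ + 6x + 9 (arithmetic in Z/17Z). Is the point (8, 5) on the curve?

y² = 5² ≡ 8; x³ + 6x + 9 = 569 ≡ 8 (mod 17). 8 = 8.

yes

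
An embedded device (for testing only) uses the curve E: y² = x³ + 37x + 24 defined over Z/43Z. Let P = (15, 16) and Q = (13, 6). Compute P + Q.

(15, 16) + (13, 6). λ = (6 - 16)/(13 - 15) ≡ 33/41 mod 43. 41⁻¹ ≡ 21 (mod 43), so λ ≡ 5.
  x = λ² - 15 - 13 = 25 - 28 ≡ 40; y = λ·(15 - 40) - 16 ≡ 31. → (40, 31)

(40, 31)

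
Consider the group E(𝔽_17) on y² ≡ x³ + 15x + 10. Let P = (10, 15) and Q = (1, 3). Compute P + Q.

(10, 15) + (1, 3). λ = (3 - 15)/(1 - 10) ≡ 5/8 mod 17. 8⁻¹ ≡ 15 (mod 17) since 8·15 = 120 ≡ 1, so λ ≡ 7.
  x = λ² - 10 - 1 = 49 - 11 ≡ 4; y = λ·(10 - 4) - 15 ≡ 10. → (4, 10)

(4, 10)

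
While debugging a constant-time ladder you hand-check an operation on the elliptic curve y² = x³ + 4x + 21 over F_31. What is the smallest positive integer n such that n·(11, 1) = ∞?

2P: tangent at (11, 1): λ = (3·11² + 4)/(2·1) ≡ 26/2. 2⁻¹ ≡ 16 (mod 31), so λ ≡ 26·16 ≡ 13.
  x = λ² - 11 - 11 = 169 - 22 ≡ 23; y = λ·(11 - 23) - 1 ≡ 29. → (23, 29)
3P: (23, 29) + (11, 1). λ = (1 - 29)/(11 - 23) ≡ 3/19 mod 31. 19⁻¹ ≡ 18 (mod 31) since 19·18 = 342 ≡ 1, so λ ≡ 23.
  x = λ² - 23 - 11 = 529 - 34 ≡ 30; y = λ·(23 - 30) - 29 ≡ 27. → (30, 27)
4P: (30, 27) + (11, 1). λ = (1 - 27)/(11 - 30) ≡ 5/12 mod 31. 12⁻¹ ≡ 13 (mod 31), so λ ≡ 3.
  x = λ² - 30 - 11 = 9 - 41 ≡ 30; y = λ·(30 - 30) - 27 ≡ 4. → (30, 4)
5P: (30, 4) + (11, 1). λ = (1 - 4)/(11 - 30) ≡ 28/12 mod 31. 12⁻¹ ≡ 13 (mod 31) since 12·13 = 156 ≡ 1, so λ ≡ 23.
  x = λ² - 30 - 11 = 529 - 41 ≡ 23; y = λ·(30 - 23) - 4 ≡ 2. → (23, 2)
6P: (23, 2) + (11, 1). λ = (1 - 2)/(11 - 23) ≡ 30/19 mod 31. 19⁻¹ ≡ 18 (mod 31), so λ ≡ 13.
  x = λ² - 23 - 11 = 169 - 34 ≡ 11; y = λ·(23 - 11) - 2 ≡ 30. → (11, 30)
7P: (11, 30) + (11, 1): same x and y₁ ≡ -y₂, so the sum is ∞.
7P = ∞, so the order is 7.

7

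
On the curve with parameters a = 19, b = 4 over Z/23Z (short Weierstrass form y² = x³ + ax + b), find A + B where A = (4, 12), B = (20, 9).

(4, 12) + (20, 9). λ = (9 - 12)/(20 - 4) ≡ 20/16 mod 23. 16⁻¹ ≡ 13 (mod 23) since 16·13 = 208 ≡ 1, so λ ≡ 7.
  x = λ² - 4 - 20 = 49 - 24 ≡ 2; y = λ·(4 - 2) - 12 ≡ 2. → (2, 2)

(2, 2)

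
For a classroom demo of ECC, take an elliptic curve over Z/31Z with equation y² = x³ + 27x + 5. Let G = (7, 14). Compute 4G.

(24, 0)

Double-and-add on 4 = (100)₂. Start with G = (7, 14) for the leading 1-bit.
double: tangent at (7, 14): λ = (3·7² + 27)/(2·14) ≡ 19/28. 28⁻¹ ≡ 10 (mod 31), so λ ≡ 19·10 ≡ 4.
  x = λ² - 7 - 7 = 16 - 14 ≡ 2; y = λ·(7 - 2) - 14 ≡ 6. → (2, 6)
double: tangent at (2, 6): λ = (3·2² + 27)/(2·6) ≡ 8/12. 12⁻¹ ≡ 13 (mod 31) since 12·13 = 156 ≡ 1, so λ ≡ 8·13 ≡ 11.
  x = λ² - 2 - 2 = 121 - 4 ≡ 24; y = λ·(2 - 24) - 6 ≡ 0. → (24, 0)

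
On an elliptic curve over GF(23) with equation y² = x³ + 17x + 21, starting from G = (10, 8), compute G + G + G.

Repeated addition: build up to 3G.
2G: tangent at (10, 8): λ = (3·10² + 17)/(2·8) ≡ 18/16. 16⁻¹ ≡ 13 (mod 23), so λ ≡ 18·13 ≡ 4.
  x = λ² - 10 - 10 = 16 - 20 ≡ 19; y = λ·(10 - 19) - 8 ≡ 2. → (19, 2)
3G: (19, 2) + (10, 8). λ = (8 - 2)/(10 - 19) ≡ 6/14 mod 23. 14⁻¹ ≡ 5 (mod 23), so λ ≡ 7.
  x = λ² - 19 - 10 = 49 - 29 ≡ 20; y = λ·(19 - 20) - 2 ≡ 14. → (20, 14)

(20, 14)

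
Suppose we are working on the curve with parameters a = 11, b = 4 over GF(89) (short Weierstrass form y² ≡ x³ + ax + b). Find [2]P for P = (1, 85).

(40, 50)

tangent at (1, 85): λ = (3·1² + 11)/(2·85) ≡ 14/81. 81⁻¹ ≡ 11 (mod 89), so λ ≡ 14·11 ≡ 65.
  x = λ² - 1 - 1 = 4225 - 2 ≡ 40; y = λ·(1 - 40) - 85 ≡ 50. → (40, 50)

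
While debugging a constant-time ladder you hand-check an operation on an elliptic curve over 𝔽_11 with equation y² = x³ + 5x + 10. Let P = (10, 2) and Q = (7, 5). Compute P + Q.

(10, 2) + (7, 5). λ = (5 - 2)/(7 - 10) ≡ 3/8 mod 11. 8⁻¹ ≡ 7 (mod 11), so λ ≡ 10.
  x = λ² - 10 - 7 = 100 - 17 ≡ 6; y = λ·(10 - 6) - 2 ≡ 5. → (6, 5)

(6, 5)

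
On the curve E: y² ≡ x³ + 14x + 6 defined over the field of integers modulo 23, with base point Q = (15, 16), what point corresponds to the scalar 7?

Repeated addition: build up to 7Q.
2Q: tangent at (15, 16): λ = (3·15² + 14)/(2·16) ≡ 22/9. 9⁻¹ ≡ 18 (mod 23) since 9·18 = 162 ≡ 1, so λ ≡ 22·18 ≡ 5.
  x = λ² - 15 - 15 = 25 - 30 ≡ 18; y = λ·(15 - 18) - 16 ≡ 15. → (18, 15)
3Q: (18, 15) + (15, 16). λ = (16 - 15)/(15 - 18) ≡ 1/20 mod 23. 20⁻¹ ≡ 15 (mod 23), so λ ≡ 15.
  x = λ² - 18 - 15 = 225 - 33 ≡ 8; y = λ·(18 - 8) - 15 ≡ 20. → (8, 20)
4Q: (8, 20) + (15, 16). λ = (16 - 20)/(15 - 8) ≡ 19/7 mod 23. 7⁻¹ ≡ 10 (mod 23), so λ ≡ 6.
  x = λ² - 8 - 15 = 36 - 23 ≡ 13; y = λ·(8 - 13) - 20 ≡ 19. → (13, 19)
5Q: (13, 19) + (15, 16). λ = (16 - 19)/(15 - 13) ≡ 20/2 mod 23. 2⁻¹ ≡ 12 (mod 23) since 2·12 = 24 ≡ 1, so λ ≡ 10.
  x = λ² - 13 - 15 = 100 - 28 ≡ 3; y = λ·(13 - 3) - 19 ≡ 12. → (3, 12)
6Q: (3, 12) + (15, 16). λ = (16 - 12)/(15 - 3) ≡ 4/12 mod 23. 12⁻¹ ≡ 2 (mod 23) since 12·2 = 24 ≡ 1, so λ ≡ 8.
  x = λ² - 3 - 15 = 64 - 18 ≡ 0; y = λ·(3 - 0) - 12 ≡ 12. → (0, 12)
7Q: (0, 12) + (15, 16). λ = (16 - 12)/(15 - 0) ≡ 4/15 mod 23. 15⁻¹ ≡ 20 (mod 23), so λ ≡ 11.
  x = λ² - 0 - 15 = 121 - 15 ≡ 14; y = λ·(0 - 14) - 12 ≡ 18. → (14, 18)

(14, 18)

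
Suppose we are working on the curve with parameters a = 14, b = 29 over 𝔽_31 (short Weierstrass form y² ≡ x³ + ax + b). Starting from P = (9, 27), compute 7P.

Double-and-add on 7 = (111)₂. Start with P = (9, 27) for the leading 1-bit.
double: tangent at (9, 27): λ = (3·9² + 14)/(2·27) ≡ 9/23. 23⁻¹ ≡ 27 (mod 31), so λ ≡ 9·27 ≡ 26.
  x = λ² - 9 - 9 = 676 - 18 ≡ 7; y = λ·(9 - 7) - 27 ≡ 25. → (7, 25)
add P: (7, 25) + (9, 27). λ = (27 - 25)/(9 - 7) ≡ 2/2 mod 31. 2⁻¹ ≡ 16 (mod 31), so λ ≡ 1.
  x = λ² - 7 - 9 = 1 - 16 ≡ 16; y = λ·(7 - 16) - 25 ≡ 28. → (16, 28)
double: tangent at (16, 28): λ = (3·16² + 14)/(2·28) ≡ 7/25. 25⁻¹ ≡ 5 (mod 31) since 25·5 = 125 ≡ 1, so λ ≡ 7·5 ≡ 4.
  x = λ² - 16 - 16 = 16 - 32 ≡ 15; y = λ·(16 - 15) - 28 ≡ 7. → (15, 7)
add P: (15, 7) + (9, 27). λ = (27 - 7)/(9 - 15) ≡ 20/25 mod 31. 25⁻¹ ≡ 5 (mod 31) since 25·5 = 125 ≡ 1, so λ ≡ 7.
  x = λ² - 15 - 9 = 49 - 24 ≡ 25; y = λ·(15 - 25) - 7 ≡ 16. → (25, 16)

(25, 16)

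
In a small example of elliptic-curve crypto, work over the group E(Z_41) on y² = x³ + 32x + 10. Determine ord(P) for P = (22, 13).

9

2P: tangent at (22, 13): λ = (3·22² + 32)/(2·13) ≡ 8/26. 26⁻¹ ≡ 30 (mod 41), so λ ≡ 8·30 ≡ 35.
  x = λ² - 22 - 22 = 1225 - 44 ≡ 33; y = λ·(22 - 33) - 13 ≡ 12. → (33, 12)
3P: (33, 12) + (22, 13). λ = (13 - 12)/(22 - 33) ≡ 1/30 mod 41. 30⁻¹ ≡ 26 (mod 41), so λ ≡ 26.
  x = λ² - 33 - 22 = 676 - 55 ≡ 6; y = λ·(33 - 6) - 12 ≡ 34. → (6, 34)
4P: (6, 34) + (22, 13). λ = (13 - 34)/(22 - 6) ≡ 20/16 mod 41. 16⁻¹ ≡ 18 (mod 41), so λ ≡ 32.
  x = λ² - 6 - 22 = 1024 - 28 ≡ 12; y = λ·(6 - 12) - 34 ≡ 20. → (12, 20)
5P: (12, 20) + (22, 13). λ = (13 - 20)/(22 - 12) ≡ 34/10 mod 41. 10⁻¹ ≡ 37 (mod 41), so λ ≡ 28.
  x = λ² - 12 - 22 = 784 - 34 ≡ 12; y = λ·(12 - 12) - 20 ≡ 21. → (12, 21)
6P: (12, 21) + (22, 13). λ = (13 - 21)/(22 - 12) ≡ 33/10 mod 41. 10⁻¹ ≡ 37 (mod 41), so λ ≡ 32.
  x = λ² - 12 - 22 = 1024 - 34 ≡ 6; y = λ·(12 - 6) - 21 ≡ 7. → (6, 7)
7P: (6, 7) + (22, 13). λ = (13 - 7)/(22 - 6) ≡ 6/16 mod 41. 16⁻¹ ≡ 18 (mod 41), so λ ≡ 26.
  x = λ² - 6 - 22 = 676 - 28 ≡ 33; y = λ·(6 - 33) - 7 ≡ 29. → (33, 29)
8P: (33, 29) + (22, 13). λ = (13 - 29)/(22 - 33) ≡ 25/30 mod 41. 30⁻¹ ≡ 26 (mod 41), so λ ≡ 35.
  x = λ² - 33 - 22 = 1225 - 55 ≡ 22; y = λ·(33 - 22) - 29 ≡ 28. → (22, 28)
9P: (22, 28) + (22, 13): same x and y₁ ≡ -y₂, so the sum is O.
9P = O, so the order is 9.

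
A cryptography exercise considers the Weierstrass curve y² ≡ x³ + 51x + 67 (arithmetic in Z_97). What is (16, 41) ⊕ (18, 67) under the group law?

(16, 41) + (18, 67). λ = (67 - 41)/(18 - 16) ≡ 26/2 mod 97. 2⁻¹ ≡ 49 (mod 97) since 2·49 = 98 ≡ 1, so λ ≡ 13.
  x = λ² - 16 - 18 = 169 - 34 ≡ 38; y = λ·(16 - 38) - 41 ≡ 61. → (38, 61)

(38, 61)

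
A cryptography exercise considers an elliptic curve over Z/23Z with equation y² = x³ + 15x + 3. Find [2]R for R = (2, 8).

(9, 19)

tangent at (2, 8): λ = (3·2² + 15)/(2·8) ≡ 4/16. 16⁻¹ ≡ 13 (mod 23) since 16·13 = 208 ≡ 1, so λ ≡ 4·13 ≡ 6.
  x = λ² - 2 - 2 = 36 - 4 ≡ 9; y = λ·(2 - 9) - 8 ≡ 19. → (9, 19)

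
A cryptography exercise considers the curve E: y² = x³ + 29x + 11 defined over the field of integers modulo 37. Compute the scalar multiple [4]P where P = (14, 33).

(22, 30)

Repeated addition: build up to 4P.
2P: tangent at (14, 33): λ = (3·14² + 29)/(2·33) ≡ 25/29. 29⁻¹ ≡ 23 (mod 37), so λ ≡ 25·23 ≡ 20.
  x = λ² - 14 - 14 = 400 - 28 ≡ 2; y = λ·(14 - 2) - 33 ≡ 22. → (2, 22)
3P: (2, 22) + (14, 33). λ = (33 - 22)/(14 - 2) ≡ 11/12 mod 37. 12⁻¹ ≡ 34 (mod 37), so λ ≡ 4.
  x = λ² - 2 - 14 = 16 - 16 ≡ 0; y = λ·(2 - 0) - 22 ≡ 23. → (0, 23)
4P: (0, 23) + (14, 33). λ = (33 - 23)/(14 - 0) ≡ 10/14 mod 37. 14⁻¹ ≡ 8 (mod 37) since 14·8 = 112 ≡ 1, so λ ≡ 6.
  x = λ² - 0 - 14 = 36 - 14 ≡ 22; y = λ·(0 - 22) - 23 ≡ 30. → (22, 30)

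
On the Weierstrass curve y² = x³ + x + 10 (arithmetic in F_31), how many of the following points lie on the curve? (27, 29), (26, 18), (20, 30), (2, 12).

(27, 29): 29² ≡ 4, rhs ≡ 4 → on.
(26, 18): 18² ≡ 14, rhs ≡ 4 → off.
(20, 30): 30² ≡ 1, rhs ≡ 1 → on.
(2, 12): 12² ≡ 20, rhs ≡ 20 → on.

3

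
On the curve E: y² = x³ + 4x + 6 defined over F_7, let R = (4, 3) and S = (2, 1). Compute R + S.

(2, 6)

(4, 3) + (2, 1). λ = (1 - 3)/(2 - 4) ≡ 5/5 mod 7. 5⁻¹ ≡ 3 (mod 7) since 5·3 = 15 ≡ 1, so λ ≡ 1.
  x = λ² - 4 - 2 = 1 - 6 ≡ 2; y = λ·(4 - 2) - 3 ≡ 6. → (2, 6)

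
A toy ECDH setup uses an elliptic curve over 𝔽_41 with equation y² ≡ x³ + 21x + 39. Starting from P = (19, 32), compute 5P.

Repeated addition: build up to 5P.
2P: tangent at (19, 32): λ = (3·19² + 21)/(2·32) ≡ 38/23. 23⁻¹ ≡ 25 (mod 41) since 23·25 = 575 ≡ 1, so λ ≡ 38·25 ≡ 7.
  x = λ² - 19 - 19 = 49 - 38 ≡ 11; y = λ·(19 - 11) - 32 ≡ 24. → (11, 24)
3P: (11, 24) + (19, 32). λ = (32 - 24)/(19 - 11) ≡ 8/8 mod 41. 8⁻¹ ≡ 36 (mod 41) since 8·36 = 288 ≡ 1, so λ ≡ 1.
  x = λ² - 11 - 19 = 1 - 30 ≡ 12; y = λ·(11 - 12) - 24 ≡ 16. → (12, 16)
4P: (12, 16) + (19, 32). λ = (32 - 16)/(19 - 12) ≡ 16/7 mod 41. 7⁻¹ ≡ 6 (mod 41) since 7·6 = 42 ≡ 1, so λ ≡ 14.
  x = λ² - 12 - 19 = 196 - 31 ≡ 1; y = λ·(12 - 1) - 16 ≡ 15. → (1, 15)
5P: (1, 15) + (19, 32). λ = (32 - 15)/(19 - 1) ≡ 17/18 mod 41. 18⁻¹ ≡ 16 (mod 41) since 18·16 = 288 ≡ 1, so λ ≡ 26.
  x = λ² - 1 - 19 = 676 - 20 ≡ 0; y = λ·(1 - 0) - 15 ≡ 11. → (0, 11)

(0, 11)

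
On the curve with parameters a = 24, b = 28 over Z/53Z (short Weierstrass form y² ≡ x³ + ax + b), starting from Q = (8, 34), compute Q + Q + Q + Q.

Repeated addition: build up to 4Q.
2Q: tangent at (8, 34): λ = (3·8² + 24)/(2·34) ≡ 4/15. 15⁻¹ ≡ 46 (mod 53), so λ ≡ 4·46 ≡ 25.
  x = λ² - 8 - 8 = 625 - 16 ≡ 26; y = λ·(8 - 26) - 34 ≡ 46. → (26, 46)
3Q: (26, 46) + (8, 34). λ = (34 - 46)/(8 - 26) ≡ 41/35 mod 53. 35⁻¹ ≡ 50 (mod 53), so λ ≡ 36.
  x = λ² - 26 - 8 = 1296 - 34 ≡ 43; y = λ·(26 - 43) - 46 ≡ 31. → (43, 31)
4Q: (43, 31) + (8, 34). λ = (34 - 31)/(8 - 43) ≡ 3/18 mod 53. 18⁻¹ ≡ 3 (mod 53) since 18·3 = 54 ≡ 1, so λ ≡ 9.
  x = λ² - 43 - 8 = 81 - 51 ≡ 30; y = λ·(43 - 30) - 31 ≡ 33. → (30, 33)

(30, 33)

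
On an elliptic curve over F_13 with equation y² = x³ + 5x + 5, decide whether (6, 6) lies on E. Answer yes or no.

y² = 6² ≡ 10; x³ + 5x + 5 = 251 ≡ 4 (mod 13). 10 ≠ 4.

no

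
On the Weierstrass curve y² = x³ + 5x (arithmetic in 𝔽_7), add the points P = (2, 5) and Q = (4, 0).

(2, 2)

(2, 5) + (4, 0). λ = (0 - 5)/(4 - 2) ≡ 2/2 mod 7. 2⁻¹ ≡ 4 (mod 7), so λ ≡ 1.
  x = λ² - 2 - 4 = 1 - 6 ≡ 2; y = λ·(2 - 2) - 5 ≡ 2. → (2, 2)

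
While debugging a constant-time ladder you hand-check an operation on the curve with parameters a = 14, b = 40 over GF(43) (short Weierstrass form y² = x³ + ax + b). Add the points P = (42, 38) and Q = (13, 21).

(9, 11)

(42, 38) + (13, 21). λ = (21 - 38)/(13 - 42) ≡ 26/14 mod 43. 14⁻¹ ≡ 40 (mod 43) since 14·40 = 560 ≡ 1, so λ ≡ 8.
  x = λ² - 42 - 13 = 64 - 55 ≡ 9; y = λ·(42 - 9) - 38 ≡ 11. → (9, 11)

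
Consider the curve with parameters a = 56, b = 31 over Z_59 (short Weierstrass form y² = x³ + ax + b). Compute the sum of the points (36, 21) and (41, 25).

(36, 21) + (41, 25). λ = (25 - 21)/(41 - 36) ≡ 4/5 mod 59. 5⁻¹ ≡ 12 (mod 59), so λ ≡ 48.
  x = λ² - 36 - 41 = 2304 - 77 ≡ 44; y = λ·(36 - 44) - 21 ≡ 8. → (44, 8)

(44, 8)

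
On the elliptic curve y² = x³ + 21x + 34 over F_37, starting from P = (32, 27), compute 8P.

(35, 13)

Double-and-add on 8 = (1000)₂. Start with P = (32, 27) for the leading 1-bit.
double: tangent at (32, 27): λ = (3·32² + 21)/(2·27) ≡ 22/17. 17⁻¹ ≡ 24 (mod 37), so λ ≡ 22·24 ≡ 10.
  x = λ² - 32 - 32 = 100 - 64 ≡ 36; y = λ·(32 - 36) - 27 ≡ 7. → (36, 7)
double: tangent at (36, 7): λ = (3·36² + 21)/(2·7) ≡ 24/14. 14⁻¹ ≡ 8 (mod 37) since 14·8 = 112 ≡ 1, so λ ≡ 24·8 ≡ 7.
  x = λ² - 36 - 36 = 49 - 72 ≡ 14; y = λ·(36 - 14) - 7 ≡ 36. → (14, 36)
double: tangent at (14, 36): λ = (3·14² + 21)/(2·36) ≡ 17/35. 35⁻¹ ≡ 18 (mod 37), so λ ≡ 17·18 ≡ 10.
  x = λ² - 14 - 14 = 100 - 28 ≡ 35; y = λ·(14 - 35) - 36 ≡ 13. → (35, 13)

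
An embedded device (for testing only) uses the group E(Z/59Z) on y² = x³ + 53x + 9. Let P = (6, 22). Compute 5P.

(9, 34)

Repeated addition: build up to 5P.
2P: tangent at (6, 22): λ = (3·6² + 53)/(2·22) ≡ 43/44. 44⁻¹ ≡ 55 (mod 59), so λ ≡ 43·55 ≡ 5.
  x = λ² - 6 - 6 = 25 - 12 ≡ 13; y = λ·(6 - 13) - 22 ≡ 2. → (13, 2)
3P: (13, 2) + (6, 22). λ = (22 - 2)/(6 - 13) ≡ 20/52 mod 59. 52⁻¹ ≡ 42 (mod 59) since 52·42 = 2184 ≡ 1, so λ ≡ 14.
  x = λ² - 13 - 6 = 196 - 19 ≡ 0; y = λ·(13 - 0) - 2 ≡ 3. → (0, 3)
4P: (0, 3) + (6, 22). λ = (22 - 3)/(6 - 0) ≡ 19/6 mod 59. 6⁻¹ ≡ 10 (mod 59), so λ ≡ 13.
  x = λ² - 0 - 6 = 169 - 6 ≡ 45; y = λ·(0 - 45) - 3 ≡ 2. → (45, 2)
5P: (45, 2) + (6, 22). λ = (22 - 2)/(6 - 45) ≡ 20/20 mod 59. 20⁻¹ ≡ 3 (mod 59) since 20·3 = 60 ≡ 1, so λ ≡ 1.
  x = λ² - 45 - 6 = 1 - 51 ≡ 9; y = λ·(45 - 9) - 2 ≡ 34. → (9, 34)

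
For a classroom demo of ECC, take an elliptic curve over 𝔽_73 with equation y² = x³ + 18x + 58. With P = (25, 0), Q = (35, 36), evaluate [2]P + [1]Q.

(35, 36)

First 2P:
Repeated addition: build up to 2P.
2P: (25, 0) + (25, 0): same x and y₁ ≡ -y₂, so the sum is O.
2P = O.
Finally 2P + Q:
O + (35, 36) = (35, 36) (identity).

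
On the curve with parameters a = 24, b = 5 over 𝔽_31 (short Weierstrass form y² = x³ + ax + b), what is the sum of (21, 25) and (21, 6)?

O

The two points share x = 21 and their y-coordinates satisfy 25 + 6 ≡ 0 (mod 31), so they are inverses. Their sum is 𝒪.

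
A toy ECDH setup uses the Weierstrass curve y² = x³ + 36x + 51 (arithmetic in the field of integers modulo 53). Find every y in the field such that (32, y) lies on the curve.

none

x³ + 36x + 51 = 33971 ≡ 51 (mod 53).
51 is a non-residue mod 53; no y exists.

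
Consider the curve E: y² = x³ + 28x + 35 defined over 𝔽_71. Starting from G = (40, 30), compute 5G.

(67, 1)

Double-and-add on 5 = (101)₂. Start with G = (40, 30) for the leading 1-bit.
double: tangent at (40, 30): λ = (3·40² + 28)/(2·30) ≡ 0/60. 60⁻¹ ≡ 58 (mod 71), so λ ≡ 0·58 ≡ 0.
  x = λ² - 40 - 40 = 0 - 80 ≡ 62; y = λ·(40 - 62) - 30 ≡ 41. → (62, 41)
double: tangent at (62, 41): λ = (3·62² + 28)/(2·41) ≡ 58/11. 11⁻¹ ≡ 13 (mod 71), so λ ≡ 58·13 ≡ 44.
  x = λ² - 62 - 62 = 1936 - 124 ≡ 37; y = λ·(62 - 37) - 41 ≡ 65. → (37, 65)
add G: (37, 65) + (40, 30). λ = (30 - 65)/(40 - 37) ≡ 36/3 mod 71. 3⁻¹ ≡ 24 (mod 71), so λ ≡ 12.
  x = λ² - 37 - 40 = 144 - 77 ≡ 67; y = λ·(37 - 67) - 65 ≡ 1. → (67, 1)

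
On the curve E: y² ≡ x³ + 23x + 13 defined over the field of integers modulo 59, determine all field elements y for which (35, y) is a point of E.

none

x³ + 23x + 13 = 43693 ≡ 33 (mod 59).
33 is a non-residue mod 59; no y exists.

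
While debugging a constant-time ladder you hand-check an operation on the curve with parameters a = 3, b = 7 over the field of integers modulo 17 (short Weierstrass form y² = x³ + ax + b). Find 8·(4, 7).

Write G = (4, 7).
Repeated addition: build up to 8G.
2G: tangent at (4, 7): λ = (3·4² + 3)/(2·7) ≡ 0/14. 14⁻¹ ≡ 11 (mod 17), so λ ≡ 0·11 ≡ 0.
  x = λ² - 4 - 4 = 0 - 8 ≡ 9; y = λ·(4 - 9) - 7 ≡ 10. → (9, 10)
3G: (9, 10) + (4, 7). λ = (7 - 10)/(4 - 9) ≡ 14/12 mod 17. 12⁻¹ ≡ 10 (mod 17), so λ ≡ 4.
  x = λ² - 9 - 4 = 16 - 13 ≡ 3; y = λ·(9 - 3) - 10 ≡ 14. → (3, 14)
4G: (3, 14) + (4, 7). λ = (7 - 14)/(4 - 3) ≡ 10/1 mod 17. 1⁻¹ ≡ 1 (mod 17), so λ ≡ 10.
  x = λ² - 3 - 4 = 100 - 7 ≡ 8; y = λ·(3 - 8) - 14 ≡ 4. → (8, 4)
5G: (8, 4) + (4, 7). λ = (7 - 4)/(4 - 8) ≡ 3/13 mod 17. 13⁻¹ ≡ 4 (mod 17) since 13·4 = 52 ≡ 1, so λ ≡ 12.
  x = λ² - 8 - 4 = 144 - 12 ≡ 13; y = λ·(8 - 13) - 4 ≡ 4. → (13, 4)
6G: (13, 4) + (4, 7). λ = (7 - 4)/(4 - 13) ≡ 3/8 mod 17. 8⁻¹ ≡ 15 (mod 17) since 8·15 = 120 ≡ 1, so λ ≡ 11.
  x = λ² - 13 - 4 = 121 - 17 ≡ 2; y = λ·(13 - 2) - 4 ≡ 15. → (2, 15)
7G: (2, 15) + (4, 7). λ = (7 - 15)/(4 - 2) ≡ 9/2 mod 17. 2⁻¹ ≡ 9 (mod 17) since 2·9 = 18 ≡ 1, so λ ≡ 13.
  x = λ² - 2 - 4 = 169 - 6 ≡ 10; y = λ·(2 - 10) - 15 ≡ 0. → (10, 0)
8G: (10, 0) + (4, 7). λ = (7 - 0)/(4 - 10) ≡ 7/11 mod 17. 11⁻¹ ≡ 14 (mod 17), so λ ≡ 13.
  x = λ² - 10 - 4 = 169 - 14 ≡ 2; y = λ·(10 - 2) - 0 ≡ 2. → (2, 2)

(2, 2)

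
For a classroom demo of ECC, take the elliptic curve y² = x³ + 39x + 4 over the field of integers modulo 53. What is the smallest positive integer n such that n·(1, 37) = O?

8

2P: tangent at (1, 37): λ = (3·1² + 39)/(2·37) ≡ 42/21. 21⁻¹ ≡ 48 (mod 53) since 21·48 = 1008 ≡ 1, so λ ≡ 42·48 ≡ 2.
  x = λ² - 1 - 1 = 4 - 2 ≡ 2; y = λ·(1 - 2) - 37 ≡ 14. → (2, 14)
3P: (2, 14) + (1, 37). λ = (37 - 14)/(1 - 2) ≡ 23/52 mod 53. 52⁻¹ ≡ 52 (mod 53), so λ ≡ 30.
  x = λ² - 2 - 1 = 900 - 3 ≡ 49; y = λ·(2 - 49) - 14 ≡ 7. → (49, 7)
4P: (49, 7) + (1, 37). λ = (37 - 7)/(1 - 49) ≡ 30/5 mod 53. 5⁻¹ ≡ 32 (mod 53), so λ ≡ 6.
  x = λ² - 49 - 1 = 36 - 50 ≡ 39; y = λ·(49 - 39) - 7 ≡ 0. → (39, 0)
5P: (39, 0) + (1, 37). λ = (37 - 0)/(1 - 39) ≡ 37/15 mod 53. 15⁻¹ ≡ 46 (mod 53) since 15·46 = 690 ≡ 1, so λ ≡ 6.
  x = λ² - 39 - 1 = 36 - 40 ≡ 49; y = λ·(39 - 49) - 0 ≡ 46. → (49, 46)
6P: (49, 46) + (1, 37). λ = (37 - 46)/(1 - 49) ≡ 44/5 mod 53. 5⁻¹ ≡ 32 (mod 53) since 5·32 = 160 ≡ 1, so λ ≡ 30.
  x = λ² - 49 - 1 = 900 - 50 ≡ 2; y = λ·(49 - 2) - 46 ≡ 39. → (2, 39)
7P: (2, 39) + (1, 37). λ = (37 - 39)/(1 - 2) ≡ 51/52 mod 53. 52⁻¹ ≡ 52 (mod 53) since 52·52 = 2704 ≡ 1, so λ ≡ 2.
  x = λ² - 2 - 1 = 4 - 3 ≡ 1; y = λ·(2 - 1) - 39 ≡ 16. → (1, 16)
8P: (1, 16) + (1, 37): same x and y₁ ≡ -y₂, so the sum is O.
8P = O, so the order is 8.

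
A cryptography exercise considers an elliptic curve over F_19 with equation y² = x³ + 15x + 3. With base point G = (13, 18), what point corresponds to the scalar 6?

Double-and-add on 6 = (110)₂. Start with G = (13, 18) for the leading 1-bit.
double: tangent at (13, 18): λ = (3·13² + 15)/(2·18) ≡ 9/17. 17⁻¹ ≡ 9 (mod 19), so λ ≡ 9·9 ≡ 5.
  x = λ² - 13 - 13 = 25 - 26 ≡ 18; y = λ·(13 - 18) - 18 ≡ 14. → (18, 14)
add G: (18, 14) + (13, 18). λ = (18 - 14)/(13 - 18) ≡ 4/14 mod 19. 14⁻¹ ≡ 15 (mod 19) since 14·15 = 210 ≡ 1, so λ ≡ 3.
  x = λ² - 18 - 13 = 9 - 31 ≡ 16; y = λ·(18 - 16) - 14 ≡ 11. → (16, 11)
double: tangent at (16, 11): λ = (3·16² + 15)/(2·11) ≡ 4/3. 3⁻¹ ≡ 13 (mod 19) since 3·13 = 39 ≡ 1, so λ ≡ 4·13 ≡ 14.
  x = λ² - 16 - 16 = 196 - 32 ≡ 12; y = λ·(16 - 12) - 11 ≡ 7. → (12, 7)

(12, 7)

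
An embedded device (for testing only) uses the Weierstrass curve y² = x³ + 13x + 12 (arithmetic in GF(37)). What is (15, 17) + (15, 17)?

(32, 9)

tangent at (15, 17): λ = (3·15² + 13)/(2·17) ≡ 22/34. 34⁻¹ ≡ 12 (mod 37), so λ ≡ 22·12 ≡ 5.
  x = λ² - 15 - 15 = 25 - 30 ≡ 32; y = λ·(15 - 32) - 17 ≡ 9. → (32, 9)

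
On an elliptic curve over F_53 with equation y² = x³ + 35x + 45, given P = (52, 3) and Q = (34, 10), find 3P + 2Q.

First 3P:
Repeated addition: build up to 3P.
2P: tangent at (52, 3): λ = (3·52² + 35)/(2·3) ≡ 38/6. 6⁻¹ ≡ 9 (mod 53), so λ ≡ 38·9 ≡ 24.
  x = λ² - 52 - 52 = 576 - 104 ≡ 48; y = λ·(52 - 48) - 3 ≡ 40. → (48, 40)
3P: (48, 40) + (52, 3). λ = (3 - 40)/(52 - 48) ≡ 16/4 mod 53. 4⁻¹ ≡ 40 (mod 53) since 4·40 = 160 ≡ 1, so λ ≡ 4.
  x = λ² - 48 - 52 = 16 - 100 ≡ 22; y = λ·(48 - 22) - 40 ≡ 11. → (22, 11)
3P = (22, 11).
Next 2Q:
Repeated addition: build up to 2Q.
2Q: tangent at (34, 10): λ = (3·34² + 35)/(2·10) ≡ 5/20. 20⁻¹ ≡ 8 (mod 53) since 20·8 = 160 ≡ 1, so λ ≡ 5·8 ≡ 40.
  x = λ² - 34 - 34 = 1600 - 68 ≡ 48; y = λ·(34 - 48) - 10 ≡ 13. → (48, 13)
2Q = (48, 13).
Finally 3P + 2Q:
(22, 11) + (48, 13). λ = (13 - 11)/(48 - 22) ≡ 2/26 mod 53. 26⁻¹ ≡ 51 (mod 53), so λ ≡ 49.
  x = λ² - 22 - 48 = 2401 - 70 ≡ 52; y = λ·(22 - 52) - 11 ≡ 3. → (52, 3)

(52, 3)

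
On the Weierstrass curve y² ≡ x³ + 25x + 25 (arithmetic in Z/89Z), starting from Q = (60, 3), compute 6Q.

(53, 23)

Double-and-add on 6 = (110)₂. Start with Q = (60, 3) for the leading 1-bit.
double: tangent at (60, 3): λ = (3·60² + 25)/(2·3) ≡ 56/6. 6⁻¹ ≡ 15 (mod 89), so λ ≡ 56·15 ≡ 39.
  x = λ² - 60 - 60 = 1521 - 120 ≡ 66; y = λ·(60 - 66) - 3 ≡ 30. → (66, 30)
add Q: (66, 30) + (60, 3). λ = (3 - 30)/(60 - 66) ≡ 62/83 mod 89. 83⁻¹ ≡ 74 (mod 89), so λ ≡ 49.
  x = λ² - 66 - 60 = 2401 - 126 ≡ 50; y = λ·(66 - 50) - 30 ≡ 42. → (50, 42)
double: tangent at (50, 42): λ = (3·50² + 25)/(2·42) ≡ 49/84. 84⁻¹ ≡ 71 (mod 89), so λ ≡ 49·71 ≡ 8.
  x = λ² - 50 - 50 = 64 - 100 ≡ 53; y = λ·(50 - 53) - 42 ≡ 23. → (53, 23)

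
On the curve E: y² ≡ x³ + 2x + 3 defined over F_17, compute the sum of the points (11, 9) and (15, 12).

(16, 0)

(11, 9) + (15, 12). λ = (12 - 9)/(15 - 11) ≡ 3/4 mod 17. 4⁻¹ ≡ 13 (mod 17) since 4·13 = 52 ≡ 1, so λ ≡ 5.
  x = λ² - 11 - 15 = 25 - 26 ≡ 16; y = λ·(11 - 16) - 9 ≡ 0. → (16, 0)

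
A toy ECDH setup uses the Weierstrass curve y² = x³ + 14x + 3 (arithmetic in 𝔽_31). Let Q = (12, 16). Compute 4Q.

(8, 10)

Repeated addition: build up to 4Q.
2Q: tangent at (12, 16): λ = (3·12² + 14)/(2·16) ≡ 12/1. 1⁻¹ ≡ 1 (mod 31) since 1·1 = 1 ≡ 1, so λ ≡ 12·1 ≡ 12.
  x = λ² - 12 - 12 = 144 - 24 ≡ 27; y = λ·(12 - 27) - 16 ≡ 21. → (27, 21)
3Q: (27, 21) + (12, 16). λ = (16 - 21)/(12 - 27) ≡ 26/16 mod 31. 16⁻¹ ≡ 2 (mod 31), so λ ≡ 21.
  x = λ² - 27 - 12 = 441 - 39 ≡ 30; y = λ·(27 - 30) - 21 ≡ 9. → (30, 9)
4Q: (30, 9) + (12, 16). λ = (16 - 9)/(12 - 30) ≡ 7/13 mod 31. 13⁻¹ ≡ 12 (mod 31) since 13·12 = 156 ≡ 1, so λ ≡ 22.
  x = λ² - 30 - 12 = 484 - 42 ≡ 8; y = λ·(30 - 8) - 9 ≡ 10. → (8, 10)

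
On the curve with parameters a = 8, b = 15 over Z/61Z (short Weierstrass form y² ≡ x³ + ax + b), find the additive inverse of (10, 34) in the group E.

-(10, 34) = (10, -34 mod 61) = (10, 27).

(10, 27)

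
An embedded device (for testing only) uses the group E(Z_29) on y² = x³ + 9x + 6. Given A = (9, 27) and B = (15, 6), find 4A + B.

First 4A:
Repeated addition: build up to 4A.
2A: tangent at (9, 27): λ = (3·9² + 9)/(2·27) ≡ 20/25. 25⁻¹ ≡ 7 (mod 29), so λ ≡ 20·7 ≡ 24.
  x = λ² - 9 - 9 = 576 - 18 ≡ 7; y = λ·(9 - 7) - 27 ≡ 21. → (7, 21)
3A: (7, 21) + (9, 27). λ = (27 - 21)/(9 - 7) ≡ 6/2 mod 29. 2⁻¹ ≡ 15 (mod 29), so λ ≡ 3.
  x = λ² - 7 - 9 = 9 - 16 ≡ 22; y = λ·(7 - 22) - 21 ≡ 21. → (22, 21)
4A: (22, 21) + (9, 27). λ = (27 - 21)/(9 - 22) ≡ 6/16 mod 29. 16⁻¹ ≡ 20 (mod 29), so λ ≡ 4.
  x = λ² - 22 - 9 = 16 - 31 ≡ 14; y = λ·(22 - 14) - 21 ≡ 11. → (14, 11)
4A = (14, 11).
Finally 4A + B:
(14, 11) + (15, 6). λ = (6 - 11)/(15 - 14) ≡ 24/1 mod 29. 1⁻¹ ≡ 1 (mod 29) since 1·1 = 1 ≡ 1, so λ ≡ 24.
  x = λ² - 14 - 15 = 576 - 29 ≡ 25; y = λ·(14 - 25) - 11 ≡ 15. → (25, 15)

(25, 15)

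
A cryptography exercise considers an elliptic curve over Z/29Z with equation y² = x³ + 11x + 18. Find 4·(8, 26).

Write P = (8, 26).
Double-and-add on 4 = (100)₂. Start with P = (8, 26) for the leading 1-bit.
double: tangent at (8, 26): λ = (3·8² + 11)/(2·26) ≡ 0/23. 23⁻¹ ≡ 24 (mod 29), so λ ≡ 0·24 ≡ 0.
  x = λ² - 8 - 8 = 0 - 16 ≡ 13; y = λ·(8 - 13) - 26 ≡ 3. → (13, 3)
double: tangent at (13, 3): λ = (3·13² + 11)/(2·3) ≡ 25/6. 6⁻¹ ≡ 5 (mod 29), so λ ≡ 25·5 ≡ 9.
  x = λ² - 13 - 13 = 81 - 26 ≡ 26; y = λ·(13 - 26) - 3 ≡ 25. → (26, 25)

(26, 25)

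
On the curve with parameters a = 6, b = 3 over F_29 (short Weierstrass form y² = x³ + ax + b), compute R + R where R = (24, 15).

tangent at (24, 15): λ = (3·24² + 6)/(2·15) ≡ 23/1. 1⁻¹ ≡ 1 (mod 29) since 1·1 = 1 ≡ 1, so λ ≡ 23·1 ≡ 23.
  x = λ² - 24 - 24 = 529 - 48 ≡ 17; y = λ·(24 - 17) - 15 ≡ 1. → (17, 1)

(17, 1)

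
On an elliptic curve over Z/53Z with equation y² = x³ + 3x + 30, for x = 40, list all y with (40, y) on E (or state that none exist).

none

x³ + 3x + 30 = 64150 ≡ 20 (mod 53).
20 is a non-residue mod 53; no y exists.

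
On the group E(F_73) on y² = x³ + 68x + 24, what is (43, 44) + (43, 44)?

tangent at (43, 44): λ = (3·43² + 68)/(2·44) ≡ 67/15. 15⁻¹ ≡ 39 (mod 73), so λ ≡ 67·39 ≡ 58.
  x = λ² - 43 - 43 = 3364 - 86 ≡ 66; y = λ·(43 - 66) - 44 ≡ 9. → (66, 9)

(66, 9)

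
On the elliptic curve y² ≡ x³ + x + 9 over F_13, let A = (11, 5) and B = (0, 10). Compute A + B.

(11, 5) + (0, 10). λ = (10 - 5)/(0 - 11) ≡ 5/2 mod 13. 2⁻¹ ≡ 7 (mod 13) since 2·7 = 14 ≡ 1, so λ ≡ 9.
  x = λ² - 11 - 0 = 81 - 11 ≡ 5; y = λ·(11 - 5) - 5 ≡ 10. → (5, 10)

(5, 10)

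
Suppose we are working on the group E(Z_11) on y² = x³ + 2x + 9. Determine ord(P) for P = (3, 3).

2P: tangent at (3, 3): λ = (3·3² + 2)/(2·3) ≡ 7/6. 6⁻¹ ≡ 2 (mod 11) since 6·2 = 12 ≡ 1, so λ ≡ 7·2 ≡ 3.
  x = λ² - 3 - 3 = 9 - 6 ≡ 3; y = λ·(3 - 3) - 3 ≡ 8. → (3, 8)
3P: (3, 8) + (3, 3): same x and y₁ ≡ -y₂, so the sum is O.
3P = O, so the order is 3.

3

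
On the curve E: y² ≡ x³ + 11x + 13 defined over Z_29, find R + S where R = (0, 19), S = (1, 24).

(24, 6)

(0, 19) + (1, 24). λ = (24 - 19)/(1 - 0) ≡ 5/1 mod 29. 1⁻¹ ≡ 1 (mod 29), so λ ≡ 5.
  x = λ² - 0 - 1 = 25 - 1 ≡ 24; y = λ·(0 - 24) - 19 ≡ 6. → (24, 6)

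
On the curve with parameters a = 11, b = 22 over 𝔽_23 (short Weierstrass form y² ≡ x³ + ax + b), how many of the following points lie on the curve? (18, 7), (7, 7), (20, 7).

(18, 7): 7² ≡ 3, rhs ≡ 3 → on.
(7, 7): 7² ≡ 3, rhs ≡ 5 → off.
(20, 7): 7² ≡ 3, rhs ≡ 8 → off.

1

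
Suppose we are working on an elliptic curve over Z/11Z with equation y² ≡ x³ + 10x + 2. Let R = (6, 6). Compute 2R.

tangent at (6, 6): λ = (3·6² + 10)/(2·6) ≡ 8/1. 1⁻¹ ≡ 1 (mod 11), so λ ≡ 8·1 ≡ 8.
  x = λ² - 6 - 6 = 64 - 12 ≡ 8; y = λ·(6 - 8) - 6 ≡ 0. → (8, 0)

(8, 0)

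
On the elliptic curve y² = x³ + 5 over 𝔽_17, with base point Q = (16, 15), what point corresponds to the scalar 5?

Double-and-add on 5 = (101)₂. Start with Q = (16, 15) for the leading 1-bit.
double: tangent at (16, 15): λ = (3·16² + 0)/(2·15) ≡ 3/13. 13⁻¹ ≡ 4 (mod 17) since 13·4 = 52 ≡ 1, so λ ≡ 3·4 ≡ 12.
  x = λ² - 16 - 16 = 144 - 32 ≡ 10; y = λ·(16 - 10) - 15 ≡ 6. → (10, 6)
double: tangent at (10, 6): λ = (3·10² + 0)/(2·6) ≡ 11/12. 12⁻¹ ≡ 10 (mod 17), so λ ≡ 11·10 ≡ 8.
  x = λ² - 10 - 10 = 64 - 20 ≡ 10; y = λ·(10 - 10) - 6 ≡ 11. → (10, 11)
add Q: (10, 11) + (16, 15). λ = (15 - 11)/(16 - 10) ≡ 4/6 mod 17. 6⁻¹ ≡ 3 (mod 17), so λ ≡ 12.
  x = λ² - 10 - 16 = 144 - 26 ≡ 16; y = λ·(10 - 16) - 11 ≡ 2. → (16, 2)

(16, 2)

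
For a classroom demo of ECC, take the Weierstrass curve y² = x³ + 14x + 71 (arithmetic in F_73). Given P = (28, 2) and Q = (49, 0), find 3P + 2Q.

First 3P:
Repeated addition: build up to 3P.
2P: tangent at (28, 2): λ = (3·28² + 14)/(2·2) ≡ 30/4. 4⁻¹ ≡ 55 (mod 73), so λ ≡ 30·55 ≡ 44.
  x = λ² - 28 - 28 = 1936 - 56 ≡ 55; y = λ·(28 - 55) - 2 ≡ 51. → (55, 51)
3P: (55, 51) + (28, 2). λ = (2 - 51)/(28 - 55) ≡ 24/46 mod 73. 46⁻¹ ≡ 27 (mod 73) since 46·27 = 1242 ≡ 1, so λ ≡ 64.
  x = λ² - 55 - 28 = 4096 - 83 ≡ 71; y = λ·(55 - 71) - 51 ≡ 20. → (71, 20)
3P = (71, 20).
Next 2Q:
Repeated addition: build up to 2Q.
2Q: (49, 0) + (49, 0): same x and y₁ ≡ -y₂, so the sum is ∞.
2Q = ∞.
Finally 3P + 2Q:
(71, 20) + ∞ = (71, 20) (identity).

(71, 20)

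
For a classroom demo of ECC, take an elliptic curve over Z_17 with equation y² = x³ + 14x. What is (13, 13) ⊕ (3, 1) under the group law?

(14, 13)

(13, 13) + (3, 1). λ = (1 - 13)/(3 - 13) ≡ 5/7 mod 17. 7⁻¹ ≡ 5 (mod 17), so λ ≡ 8.
  x = λ² - 13 - 3 = 64 - 16 ≡ 14; y = λ·(13 - 14) - 13 ≡ 13. → (14, 13)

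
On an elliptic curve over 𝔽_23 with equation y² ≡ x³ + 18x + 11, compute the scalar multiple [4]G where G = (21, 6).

(16, 5)

Double-and-add on 4 = (100)₂. Start with G = (21, 6) for the leading 1-bit.
double: tangent at (21, 6): λ = (3·21² + 18)/(2·6) ≡ 7/12. 12⁻¹ ≡ 2 (mod 23), so λ ≡ 7·2 ≡ 14.
  x = λ² - 21 - 21 = 196 - 42 ≡ 16; y = λ·(21 - 16) - 6 ≡ 18. → (16, 18)
double: tangent at (16, 18): λ = (3·16² + 18)/(2·18) ≡ 4/13. 13⁻¹ ≡ 16 (mod 23), so λ ≡ 4·16 ≡ 18.
  x = λ² - 16 - 16 = 324 - 32 ≡ 16; y = λ·(16 - 16) - 18 ≡ 5. → (16, 5)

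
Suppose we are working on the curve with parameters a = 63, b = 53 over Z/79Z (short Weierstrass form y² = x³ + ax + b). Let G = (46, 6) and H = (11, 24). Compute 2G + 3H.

(25, 49)

First 2G:
Repeated addition: build up to 2G.
2G: tangent at (46, 6): λ = (3·46² + 63)/(2·6) ≡ 12/12. 12⁻¹ ≡ 33 (mod 79), so λ ≡ 12·33 ≡ 1.
  x = λ² - 46 - 46 = 1 - 92 ≡ 67; y = λ·(46 - 67) - 6 ≡ 52. → (67, 52)
2G = (67, 52).
Next 3H:
Repeated addition: build up to 3H.
2H: tangent at (11, 24): λ = (3·11² + 63)/(2·24) ≡ 31/48. 48⁻¹ ≡ 28 (mod 79), so λ ≡ 31·28 ≡ 78.
  x = λ² - 11 - 11 = 6084 - 22 ≡ 58; y = λ·(11 - 58) - 24 ≡ 23. → (58, 23)
3H: (58, 23) + (11, 24). λ = (24 - 23)/(11 - 58) ≡ 1/32 mod 79. 32⁻¹ ≡ 42 (mod 79) since 32·42 = 1344 ≡ 1, so λ ≡ 42.
  x = λ² - 58 - 11 = 1764 - 69 ≡ 36; y = λ·(58 - 36) - 23 ≡ 32. → (36, 32)
3H = (36, 32).
Finally 2G + 3H:
(67, 52) + (36, 32). λ = (32 - 52)/(36 - 67) ≡ 59/48 mod 79. 48⁻¹ ≡ 28 (mod 79), so λ ≡ 72.
  x = λ² - 67 - 36 = 5184 - 103 ≡ 25; y = λ·(67 - 25) - 52 ≡ 49. → (25, 49)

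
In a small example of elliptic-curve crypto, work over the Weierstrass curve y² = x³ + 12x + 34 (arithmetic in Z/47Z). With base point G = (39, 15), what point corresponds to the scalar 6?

Repeated addition: build up to 6G.
2G: tangent at (39, 15): λ = (3·39² + 12)/(2·15) ≡ 16/30. 30⁻¹ ≡ 11 (mod 47) since 30·11 = 330 ≡ 1, so λ ≡ 16·11 ≡ 35.
  x = λ² - 39 - 39 = 1225 - 78 ≡ 19; y = λ·(39 - 19) - 15 ≡ 27. → (19, 27)
3G: (19, 27) + (39, 15). λ = (15 - 27)/(39 - 19) ≡ 35/20 mod 47. 20⁻¹ ≡ 40 (mod 47), so λ ≡ 37.
  x = λ² - 19 - 39 = 1369 - 58 ≡ 42; y = λ·(19 - 42) - 27 ≡ 15. → (42, 15)
4G: (42, 15) + (39, 15). λ = (15 - 15)/(39 - 42) ≡ 0/44 mod 47. 44⁻¹ ≡ 31 (mod 47) since 44·31 = 1364 ≡ 1, so λ ≡ 0.
  x = λ² - 42 - 39 = 0 - 81 ≡ 13; y = λ·(42 - 13) - 15 ≡ 32. → (13, 32)
5G: (13, 32) + (39, 15). λ = (15 - 32)/(39 - 13) ≡ 30/26 mod 47. 26⁻¹ ≡ 38 (mod 47), so λ ≡ 12.
  x = λ² - 13 - 39 = 144 - 52 ≡ 45; y = λ·(13 - 45) - 32 ≡ 7. → (45, 7)
6G: (45, 7) + (39, 15). λ = (15 - 7)/(39 - 45) ≡ 8/41 mod 47. 41⁻¹ ≡ 39 (mod 47), so λ ≡ 30.
  x = λ² - 45 - 39 = 900 - 84 ≡ 17; y = λ·(45 - 17) - 7 ≡ 34. → (17, 34)

(17, 34)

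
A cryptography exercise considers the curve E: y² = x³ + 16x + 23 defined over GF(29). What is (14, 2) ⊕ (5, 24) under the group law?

(14, 2) + (5, 24). λ = (24 - 2)/(5 - 14) ≡ 22/20 mod 29. 20⁻¹ ≡ 16 (mod 29), so λ ≡ 4.
  x = λ² - 14 - 5 = 16 - 19 ≡ 26; y = λ·(14 - 26) - 2 ≡ 8. → (26, 8)

(26, 8)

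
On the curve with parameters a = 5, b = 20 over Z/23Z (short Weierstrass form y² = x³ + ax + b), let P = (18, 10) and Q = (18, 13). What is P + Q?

O

The two points share x = 18 and their y-coordinates satisfy 10 + 13 ≡ 0 (mod 23), so they are inverses. Their sum is ∞.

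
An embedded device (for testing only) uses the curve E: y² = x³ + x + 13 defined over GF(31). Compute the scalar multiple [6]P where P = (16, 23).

(26, 21)

Repeated addition: build up to 6P.
2P: tangent at (16, 23): λ = (3·16² + 1)/(2·23) ≡ 25/15. 15⁻¹ ≡ 29 (mod 31), so λ ≡ 25·29 ≡ 12.
  x = λ² - 16 - 16 = 144 - 32 ≡ 19; y = λ·(16 - 19) - 23 ≡ 3. → (19, 3)
3P: (19, 3) + (16, 23). λ = (23 - 3)/(16 - 19) ≡ 20/28 mod 31. 28⁻¹ ≡ 10 (mod 31), so λ ≡ 14.
  x = λ² - 19 - 16 = 196 - 35 ≡ 6; y = λ·(19 - 6) - 3 ≡ 24. → (6, 24)
4P: (6, 24) + (16, 23). λ = (23 - 24)/(16 - 6) ≡ 30/10 mod 31. 10⁻¹ ≡ 28 (mod 31), so λ ≡ 3.
  x = λ² - 6 - 16 = 9 - 22 ≡ 18; y = λ·(6 - 18) - 24 ≡ 2. → (18, 2)
5P: (18, 2) + (16, 23). λ = (23 - 2)/(16 - 18) ≡ 21/29 mod 31. 29⁻¹ ≡ 15 (mod 31), so λ ≡ 5.
  x = λ² - 18 - 16 = 25 - 34 ≡ 22; y = λ·(18 - 22) - 2 ≡ 9. → (22, 9)
6P: (22, 9) + (16, 23). λ = (23 - 9)/(16 - 22) ≡ 14/25 mod 31. 25⁻¹ ≡ 5 (mod 31) since 25·5 = 125 ≡ 1, so λ ≡ 8.
  x = λ² - 22 - 16 = 64 - 38 ≡ 26; y = λ·(22 - 26) - 9 ≡ 21. → (26, 21)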